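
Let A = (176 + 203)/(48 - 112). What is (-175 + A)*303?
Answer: -3508437/64 ≈ -54819.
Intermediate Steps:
A = -379/64 (A = 379/(-64) = 379*(-1/64) = -379/64 ≈ -5.9219)
(-175 + A)*303 = (-175 - 379/64)*303 = -11579/64*303 = -3508437/64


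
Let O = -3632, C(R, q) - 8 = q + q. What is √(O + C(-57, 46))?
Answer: 2*I*√883 ≈ 59.431*I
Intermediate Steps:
C(R, q) = 8 + 2*q (C(R, q) = 8 + (q + q) = 8 + 2*q)
√(O + C(-57, 46)) = √(-3632 + (8 + 2*46)) = √(-3632 + (8 + 92)) = √(-3632 + 100) = √(-3532) = 2*I*√883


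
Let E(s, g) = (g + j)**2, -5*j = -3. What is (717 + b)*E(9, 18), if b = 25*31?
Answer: 12904308/25 ≈ 5.1617e+5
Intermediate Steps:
j = 3/5 (j = -1/5*(-3) = 3/5 ≈ 0.60000)
E(s, g) = (3/5 + g)**2 (E(s, g) = (g + 3/5)**2 = (3/5 + g)**2)
b = 775
(717 + b)*E(9, 18) = (717 + 775)*((3 + 5*18)**2/25) = 1492*((3 + 90)**2/25) = 1492*((1/25)*93**2) = 1492*((1/25)*8649) = 1492*(8649/25) = 12904308/25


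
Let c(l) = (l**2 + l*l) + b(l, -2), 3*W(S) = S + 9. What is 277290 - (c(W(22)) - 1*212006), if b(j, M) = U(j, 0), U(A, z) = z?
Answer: 4401742/9 ≈ 4.8908e+5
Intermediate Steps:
W(S) = 3 + S/3 (W(S) = (S + 9)/3 = (9 + S)/3 = 3 + S/3)
b(j, M) = 0
c(l) = 2*l**2 (c(l) = (l**2 + l*l) + 0 = (l**2 + l**2) + 0 = 2*l**2 + 0 = 2*l**2)
277290 - (c(W(22)) - 1*212006) = 277290 - (2*(3 + (1/3)*22)**2 - 1*212006) = 277290 - (2*(3 + 22/3)**2 - 212006) = 277290 - (2*(31/3)**2 - 212006) = 277290 - (2*(961/9) - 212006) = 277290 - (1922/9 - 212006) = 277290 - 1*(-1906132/9) = 277290 + 1906132/9 = 4401742/9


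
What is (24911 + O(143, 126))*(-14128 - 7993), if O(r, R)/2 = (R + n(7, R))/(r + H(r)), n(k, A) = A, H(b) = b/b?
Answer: -1102267309/2 ≈ -5.5113e+8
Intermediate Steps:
H(b) = 1
O(r, R) = 4*R/(1 + r) (O(r, R) = 2*((R + R)/(r + 1)) = 2*((2*R)/(1 + r)) = 2*(2*R/(1 + r)) = 4*R/(1 + r))
(24911 + O(143, 126))*(-14128 - 7993) = (24911 + 4*126/(1 + 143))*(-14128 - 7993) = (24911 + 4*126/144)*(-22121) = (24911 + 4*126*(1/144))*(-22121) = (24911 + 7/2)*(-22121) = (49829/2)*(-22121) = -1102267309/2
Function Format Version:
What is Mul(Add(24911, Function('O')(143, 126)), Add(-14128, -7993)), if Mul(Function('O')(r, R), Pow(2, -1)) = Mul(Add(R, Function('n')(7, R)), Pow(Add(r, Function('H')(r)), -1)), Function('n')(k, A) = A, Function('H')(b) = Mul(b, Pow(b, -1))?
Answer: Rational(-1102267309, 2) ≈ -5.5113e+8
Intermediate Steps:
Function('H')(b) = 1
Function('O')(r, R) = Mul(4, R, Pow(Add(1, r), -1)) (Function('O')(r, R) = Mul(2, Mul(Add(R, R), Pow(Add(r, 1), -1))) = Mul(2, Mul(Mul(2, R), Pow(Add(1, r), -1))) = Mul(2, Mul(2, R, Pow(Add(1, r), -1))) = Mul(4, R, Pow(Add(1, r), -1)))
Mul(Add(24911, Function('O')(143, 126)), Add(-14128, -7993)) = Mul(Add(24911, Mul(4, 126, Pow(Add(1, 143), -1))), Add(-14128, -7993)) = Mul(Add(24911, Mul(4, 126, Pow(144, -1))), -22121) = Mul(Add(24911, Mul(4, 126, Rational(1, 144))), -22121) = Mul(Add(24911, Rational(7, 2)), -22121) = Mul(Rational(49829, 2), -22121) = Rational(-1102267309, 2)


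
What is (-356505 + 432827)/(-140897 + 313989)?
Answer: 38161/86546 ≈ 0.44093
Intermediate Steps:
(-356505 + 432827)/(-140897 + 313989) = 76322/173092 = 76322*(1/173092) = 38161/86546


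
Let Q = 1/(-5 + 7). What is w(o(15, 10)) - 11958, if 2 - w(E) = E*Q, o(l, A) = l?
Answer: -23927/2 ≈ -11964.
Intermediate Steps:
Q = 1/2 ≈ 0.50000
w(E) = 2 - E/2
w(o(15, 10)) - 11958 = (2 - 1/2*15) - 11958 = (2 - 15/2) - 11958 = -11/2 - 11958 = -23927/2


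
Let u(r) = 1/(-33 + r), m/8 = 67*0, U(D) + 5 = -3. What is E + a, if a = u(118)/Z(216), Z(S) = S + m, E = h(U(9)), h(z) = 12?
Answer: 220321/18360 ≈ 12.000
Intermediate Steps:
U(D) = -8 (U(D) = -5 - 3 = -8)
m = 0 (m = 8*(67*0) = 8*0 = 0)
E = 12
Z(S) = S (Z(S) = S + 0 = S)
a = 1/18360 (a = 1/((-33 + 118)*216) = (1/216)/85 = (1/85)*(1/216) = 1/18360 ≈ 5.4466e-5)
E + a = 12 + 1/18360 = 220321/18360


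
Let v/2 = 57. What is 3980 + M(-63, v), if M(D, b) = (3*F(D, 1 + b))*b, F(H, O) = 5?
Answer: 5690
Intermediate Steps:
v = 114 (v = 2*57 = 114)
M(D, b) = 15*b (M(D, b) = (3*5)*b = 15*b)
3980 + M(-63, v) = 3980 + 15*114 = 3980 + 1710 = 5690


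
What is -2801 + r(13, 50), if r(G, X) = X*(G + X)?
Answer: 349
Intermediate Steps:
-2801 + r(13, 50) = -2801 + 50*(13 + 50) = -2801 + 50*63 = -2801 + 3150 = 349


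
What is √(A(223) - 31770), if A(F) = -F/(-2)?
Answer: I*√126634/2 ≈ 177.93*I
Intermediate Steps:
A(F) = F/2 (A(F) = -F*(-½) = F/2)
√(A(223) - 31770) = √((½)*223 - 31770) = √(223/2 - 31770) = √(-63317/2) = I*√126634/2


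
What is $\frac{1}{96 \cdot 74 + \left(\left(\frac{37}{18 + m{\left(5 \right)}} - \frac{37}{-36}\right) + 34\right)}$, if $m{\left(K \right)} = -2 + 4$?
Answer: $\frac{90}{642679} \approx 0.00014004$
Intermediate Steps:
$m{\left(K \right)} = 2$
$\frac{1}{96 \cdot 74 + \left(\left(\frac{37}{18 + m{\left(5 \right)}} - \frac{37}{-36}\right) + 34\right)} = \frac{1}{96 \cdot 74 + \left(\left(\frac{37}{18 + 2} - \frac{37}{-36}\right) + 34\right)} = \frac{1}{7104 + \left(\left(\frac{37}{20} - - \frac{37}{36}\right) + 34\right)} = \frac{1}{7104 + \left(\left(37 \cdot \frac{1}{20} + \frac{37}{36}\right) + 34\right)} = \frac{1}{7104 + \left(\left(\frac{37}{20} + \frac{37}{36}\right) + 34\right)} = \frac{1}{7104 + \left(\frac{259}{90} + 34\right)} = \frac{1}{7104 + \frac{3319}{90}} = \frac{1}{\frac{642679}{90}} = \frac{90}{642679}$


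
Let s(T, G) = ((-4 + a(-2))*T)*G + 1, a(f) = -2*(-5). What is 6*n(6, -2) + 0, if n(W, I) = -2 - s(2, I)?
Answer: 126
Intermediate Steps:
a(f) = 10
s(T, G) = 1 + 6*G*T (s(T, G) = ((-4 + 10)*T)*G + 1 = (6*T)*G + 1 = 6*G*T + 1 = 1 + 6*G*T)
n(W, I) = -3 - 12*I (n(W, I) = -2 - (1 + 6*I*2) = -2 - (1 + 12*I) = -2 + (-1 - 12*I) = -3 - 12*I)
6*n(6, -2) + 0 = 6*(-3 - 12*(-2)) + 0 = 6*(-3 + 24) + 0 = 6*21 + 0 = 126 + 0 = 126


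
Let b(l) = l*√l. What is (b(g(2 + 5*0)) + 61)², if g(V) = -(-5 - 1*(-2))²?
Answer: 2992 - 3294*I ≈ 2992.0 - 3294.0*I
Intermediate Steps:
g(V) = -9 (g(V) = -(-5 + 2)² = -1*(-3)² = -1*9 = -9)
b(l) = l^(3/2)
(b(g(2 + 5*0)) + 61)² = ((-9)^(3/2) + 61)² = (-27*I + 61)² = (61 - 27*I)²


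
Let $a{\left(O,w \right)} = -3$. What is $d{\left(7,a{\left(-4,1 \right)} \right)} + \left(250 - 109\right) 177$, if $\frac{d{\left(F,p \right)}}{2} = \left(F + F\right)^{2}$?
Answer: $25349$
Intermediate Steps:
$d{\left(F,p \right)} = 8 F^{2}$ ($d{\left(F,p \right)} = 2 \left(F + F\right)^{2} = 2 \left(2 F\right)^{2} = 2 \cdot 4 F^{2} = 8 F^{2}$)
$d{\left(7,a{\left(-4,1 \right)} \right)} + \left(250 - 109\right) 177 = 8 \cdot 7^{2} + \left(250 - 109\right) 177 = 8 \cdot 49 + 141 \cdot 177 = 392 + 24957 = 25349$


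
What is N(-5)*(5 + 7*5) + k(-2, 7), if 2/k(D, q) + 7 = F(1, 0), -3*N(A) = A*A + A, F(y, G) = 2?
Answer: -4006/15 ≈ -267.07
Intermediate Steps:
N(A) = -A/3 - A²/3 (N(A) = -(A*A + A)/3 = -(A² + A)/3 = -(A + A²)/3 = -A/3 - A²/3)
k(D, q) = -⅖ (k(D, q) = 2/(-7 + 2) = 2/(-5) = 2*(-⅕) = -⅖)
N(-5)*(5 + 7*5) + k(-2, 7) = (-⅓*(-5)*(1 - 5))*(5 + 7*5) - ⅖ = (-⅓*(-5)*(-4))*(5 + 35) - ⅖ = -20/3*40 - ⅖ = -800/3 - ⅖ = -4006/15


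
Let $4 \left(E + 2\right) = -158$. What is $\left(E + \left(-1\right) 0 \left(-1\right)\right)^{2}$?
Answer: $\frac{6889}{4} \approx 1722.3$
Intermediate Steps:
$E = - \frac{83}{2}$ ($E = -2 + \frac{1}{4} \left(-158\right) = -2 - \frac{79}{2} = - \frac{83}{2} \approx -41.5$)
$\left(E + \left(-1\right) 0 \left(-1\right)\right)^{2} = \left(- \frac{83}{2} + \left(-1\right) 0 \left(-1\right)\right)^{2} = \left(- \frac{83}{2} + 0 \left(-1\right)\right)^{2} = \left(- \frac{83}{2} + 0\right)^{2} = \left(- \frac{83}{2}\right)^{2} = \frac{6889}{4}$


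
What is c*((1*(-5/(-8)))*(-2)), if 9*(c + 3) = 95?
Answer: -85/9 ≈ -9.4444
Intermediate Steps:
c = 68/9 (c = -3 + (1/9)*95 = -3 + 95/9 = 68/9 ≈ 7.5556)
c*((1*(-5/(-8)))*(-2)) = 68*((1*(-5/(-8)))*(-2))/9 = 68*((1*(-5*(-1/8)))*(-2))/9 = 68*((1*(5/8))*(-2))/9 = 68*((5/8)*(-2))/9 = (68/9)*(-5/4) = -85/9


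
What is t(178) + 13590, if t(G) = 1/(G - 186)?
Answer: 108719/8 ≈ 13590.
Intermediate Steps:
t(G) = 1/(-186 + G)
t(178) + 13590 = 1/(-186 + 178) + 13590 = 1/(-8) + 13590 = -⅛ + 13590 = 108719/8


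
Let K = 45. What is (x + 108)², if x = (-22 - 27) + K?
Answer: 10816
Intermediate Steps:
x = -4 (x = (-22 - 27) + 45 = -49 + 45 = -4)
(x + 108)² = (-4 + 108)² = 104² = 10816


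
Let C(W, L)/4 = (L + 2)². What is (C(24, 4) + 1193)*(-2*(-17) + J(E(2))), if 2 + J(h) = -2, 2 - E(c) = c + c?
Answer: 40110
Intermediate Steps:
E(c) = 2 - 2*c (E(c) = 2 - (c + c) = 2 - 2*c)
C(W, L) = 4*(2 + L)² (C(W, L) = 4*(L + 2)² = 4*(2 + L)²)
J(h) = -4 (J(h) = -2 - 2 = -4)
(C(24, 4) + 1193)*(-2*(-17) + J(E(2))) = (4*(2 + 4)² + 1193)*(-2*(-17) - 4) = (4*6² + 1193)*(34 - 4) = (4*36 + 1193)*30 = (144 + 1193)*30 = 1337*30 = 40110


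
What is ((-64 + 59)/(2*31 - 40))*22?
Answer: -5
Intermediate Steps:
((-64 + 59)/(2*31 - 40))*22 = -5/(62 - 40)*22 = -5/22*22 = -5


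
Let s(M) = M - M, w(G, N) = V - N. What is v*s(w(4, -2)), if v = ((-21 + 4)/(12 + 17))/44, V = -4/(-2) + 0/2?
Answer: 0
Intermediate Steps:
V = 2 (V = -4*(-½) + 0*(½) = 2 + 0 = 2)
w(G, N) = 2 - N
v = -17/1276 (v = -17/29*(1/44) = -17*1/29*(1/44) = -17/29*1/44 = -17/1276 ≈ -0.013323)
s(M) = 0
v*s(w(4, -2)) = -17/1276*0 = 0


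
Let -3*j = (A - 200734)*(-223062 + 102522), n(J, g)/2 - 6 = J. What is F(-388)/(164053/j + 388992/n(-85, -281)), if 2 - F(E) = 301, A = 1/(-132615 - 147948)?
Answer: 100284159404480380/825742687806498237 ≈ 0.12145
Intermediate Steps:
A = -1/280563 (A = 1/(-280563) = -1/280563 ≈ -3.5643e-6)
F(E) = -299 (F(E) = 2 - 1*301 = 2 - 301 = -299)
n(J, g) = 12 + 2*J
j = -55192162578140/6843 (j = -(-1/280563 - 200734)*(-223062 + 102522)/3 = -(-56318533243)*(-120540)/841689 = -⅓*55192162578140/2281 = -55192162578140/6843 ≈ -8.0655e+9)
F(-388)/(164053/j + 388992/n(-85, -281)) = -299/(164053/(-55192162578140/6843) + 388992/(12 + 2*(-85))) = -299/(164053*(-6843/55192162578140) + 388992/(12 - 170)) = -299/(-1122614679/55192162578140 + 388992/(-158)) = -299/(-1122614679/55192162578140 + 388992*(-1/158)) = -299/(-1122614679/55192162578140 - 194496/79) = -299/(-10734654941484477081/4360180843673060) = -299*(-4360180843673060/10734654941484477081) = 100284159404480380/825742687806498237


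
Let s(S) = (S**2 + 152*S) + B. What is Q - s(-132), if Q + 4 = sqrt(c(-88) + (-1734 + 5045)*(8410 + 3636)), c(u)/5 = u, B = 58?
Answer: 2578 + sqrt(39883866) ≈ 8893.4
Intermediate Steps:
c(u) = 5*u
s(S) = 58 + S**2 + 152*S (s(S) = (S**2 + 152*S) + 58 = 58 + S**2 + 152*S)
Q = -4 + sqrt(39883866) (Q = -4 + sqrt(5*(-88) + (-1734 + 5045)*(8410 + 3636)) = -4 + sqrt(-440 + 3311*12046) = -4 + sqrt(-440 + 39884306) = -4 + sqrt(39883866) ≈ 6311.4)
Q - s(-132) = (-4 + sqrt(39883866)) - (58 + (-132)**2 + 152*(-132)) = (-4 + sqrt(39883866)) - (58 + 17424 - 20064) = (-4 + sqrt(39883866)) - 1*(-2582) = (-4 + sqrt(39883866)) + 2582 = 2578 + sqrt(39883866)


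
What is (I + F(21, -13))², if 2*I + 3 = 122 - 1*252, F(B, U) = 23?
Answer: 7569/4 ≈ 1892.3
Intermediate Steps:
I = -133/2 (I = -3/2 + (122 - 1*252)/2 = -3/2 + (122 - 252)/2 = -3/2 + (½)*(-130) = -3/2 - 65 = -133/2 ≈ -66.500)
(I + F(21, -13))² = (-133/2 + 23)² = (-87/2)² = 7569/4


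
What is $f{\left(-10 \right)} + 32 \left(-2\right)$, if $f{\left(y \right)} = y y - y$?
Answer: $46$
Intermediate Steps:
$f{\left(y \right)} = y^{2} - y$
$f{\left(-10 \right)} + 32 \left(-2\right) = - 10 \left(-1 - 10\right) + 32 \left(-2\right) = \left(-10\right) \left(-11\right) - 64 = 110 - 64 = 46$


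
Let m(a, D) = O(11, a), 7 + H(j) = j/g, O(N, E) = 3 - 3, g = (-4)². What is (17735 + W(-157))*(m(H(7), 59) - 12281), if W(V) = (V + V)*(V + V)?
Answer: -1428661011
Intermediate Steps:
g = 16
O(N, E) = 0
W(V) = 4*V² (W(V) = (2*V)*(2*V) = 4*V²)
H(j) = -7 + j/16
m(a, D) = 0
(17735 + W(-157))*(m(H(7), 59) - 12281) = (17735 + 4*(-157)²)*(0 - 12281) = (17735 + 4*24649)*(-12281) = (17735 + 98596)*(-12281) = 116331*(-12281) = -1428661011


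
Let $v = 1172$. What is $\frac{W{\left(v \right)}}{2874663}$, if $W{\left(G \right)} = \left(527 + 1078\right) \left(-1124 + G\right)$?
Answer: $\frac{8560}{319407} \approx 0.0268$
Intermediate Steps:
$W{\left(G \right)} = -1804020 + 1605 G$ ($W{\left(G \right)} = 1605 \left(-1124 + G\right) = -1804020 + 1605 G$)
$\frac{W{\left(v \right)}}{2874663} = \frac{-1804020 + 1605 \cdot 1172}{2874663} = \left(-1804020 + 1881060\right) \frac{1}{2874663} = 77040 \cdot \frac{1}{2874663} = \frac{8560}{319407}$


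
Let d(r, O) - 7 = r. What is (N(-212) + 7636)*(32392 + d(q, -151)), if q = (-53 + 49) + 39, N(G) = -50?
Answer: 246044324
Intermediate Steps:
q = 35 (q = -4 + 39 = 35)
d(r, O) = 7 + r
(N(-212) + 7636)*(32392 + d(q, -151)) = (-50 + 7636)*(32392 + (7 + 35)) = 7586*(32392 + 42) = 7586*32434 = 246044324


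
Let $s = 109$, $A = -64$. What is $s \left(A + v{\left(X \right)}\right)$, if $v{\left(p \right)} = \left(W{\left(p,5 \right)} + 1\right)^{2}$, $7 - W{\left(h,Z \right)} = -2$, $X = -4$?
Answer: $3924$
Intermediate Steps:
$W{\left(h,Z \right)} = 9$ ($W{\left(h,Z \right)} = 7 - -2 = 7 + 2 = 9$)
$v{\left(p \right)} = 100$ ($v{\left(p \right)} = \left(9 + 1\right)^{2} = 10^{2} = 100$)
$s \left(A + v{\left(X \right)}\right) = 109 \left(-64 + 100\right) = 109 \cdot 36 = 3924$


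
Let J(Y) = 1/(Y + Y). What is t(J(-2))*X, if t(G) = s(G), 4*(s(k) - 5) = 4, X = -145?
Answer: -870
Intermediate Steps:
s(k) = 6 (s(k) = 5 + (¼)*4 = 5 + 1 = 6)
J(Y) = 1/(2*Y)
t(G) = 6
t(J(-2))*X = 6*(-145) = -870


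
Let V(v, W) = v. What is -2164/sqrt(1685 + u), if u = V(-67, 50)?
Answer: -1082*sqrt(1618)/809 ≈ -53.798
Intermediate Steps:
u = -67
-2164/sqrt(1685 + u) = -2164/sqrt(1685 - 67) = -2164*sqrt(1618)/1618 = -1082*sqrt(1618)/809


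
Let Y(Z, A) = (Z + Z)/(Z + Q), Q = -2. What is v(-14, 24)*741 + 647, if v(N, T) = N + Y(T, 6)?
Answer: -89213/11 ≈ -8110.3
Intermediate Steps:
Y(Z, A) = 2*Z/(-2 + Z) (Y(Z, A) = (Z + Z)/(Z - 2) = (2*Z)/(-2 + Z) = 2*Z/(-2 + Z))
v(N, T) = N + 2*T/(-2 + T)
v(-14, 24)*741 + 647 = ((2*24 - 14*(-2 + 24))/(-2 + 24))*741 + 647 = ((48 - 14*22)/22)*741 + 647 = ((48 - 308)/22)*741 + 647 = ((1/22)*(-260))*741 + 647 = -130/11*741 + 647 = -96330/11 + 647 = -89213/11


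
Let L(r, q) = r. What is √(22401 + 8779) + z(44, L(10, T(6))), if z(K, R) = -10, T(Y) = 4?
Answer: -10 + 2*√7795 ≈ 166.58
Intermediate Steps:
√(22401 + 8779) + z(44, L(10, T(6))) = √(22401 + 8779) - 10 = √31180 - 10 = 2*√7795 - 10 = -10 + 2*√7795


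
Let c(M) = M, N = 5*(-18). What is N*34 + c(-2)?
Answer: -3062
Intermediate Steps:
N = -90
N*34 + c(-2) = -90*34 - 2 = -3060 - 2 = -3062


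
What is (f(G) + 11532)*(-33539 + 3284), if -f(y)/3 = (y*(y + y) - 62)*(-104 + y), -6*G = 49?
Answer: -12908366345/12 ≈ -1.0757e+9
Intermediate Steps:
G = -49/6 (G = -⅙*49 = -49/6 ≈ -8.1667)
f(y) = -3*(-104 + y)*(-62 + 2*y²) (f(y) = -3*(y*(y + y) - 62)*(-104 + y) = -3*(y*(2*y) - 62)*(-104 + y) = -3*(2*y² - 62)*(-104 + y) = -3*(-62 + 2*y²)*(-104 + y) = -3*(-104 + y)*(-62 + 2*y²))
(f(G) + 11532)*(-33539 + 3284) = ((-19344 - 6*(-49/6)³ + 186*(-49/6) + 624*(-49/6)²) + 11532)*(-33539 + 3284) = ((-19344 - 6*(-117649/216) - 1519 + 624*(2401/36)) + 11532)*(-30255) = ((-19344 + 117649/36 - 1519 + 124852/3) + 11532)*(-30255) = (864805/36 + 11532)*(-30255) = (1279957/36)*(-30255) = -12908366345/12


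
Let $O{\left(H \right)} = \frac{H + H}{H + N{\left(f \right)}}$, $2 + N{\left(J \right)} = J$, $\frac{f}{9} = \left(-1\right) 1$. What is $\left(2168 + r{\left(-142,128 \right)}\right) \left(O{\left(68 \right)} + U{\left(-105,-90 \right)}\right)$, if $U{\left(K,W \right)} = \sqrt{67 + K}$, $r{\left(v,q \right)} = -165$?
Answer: $\frac{272408}{57} + 2003 i \sqrt{38} \approx 4779.1 + 12347.0 i$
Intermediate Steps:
$f = -9$ ($f = 9 \left(\left(-1\right) 1\right) = 9 \left(-1\right) = -9$)
$N{\left(J \right)} = -2 + J$
$O{\left(H \right)} = \frac{2 H}{-11 + H}$ ($O{\left(H \right)} = \frac{H + H}{H - 11} = \frac{2 H}{H - 11} = \frac{2 H}{-11 + H}$)
$\left(2168 + r{\left(-142,128 \right)}\right) \left(O{\left(68 \right)} + U{\left(-105,-90 \right)}\right) = \left(2168 - 165\right) \left(2 \cdot 68 \frac{1}{-11 + 68} + \sqrt{67 - 105}\right) = 2003 \left(2 \cdot 68 \cdot \frac{1}{57} + \sqrt{-38}\right) = 2003 \left(2 \cdot 68 \cdot \frac{1}{57} + i \sqrt{38}\right) = 2003 \left(\frac{136}{57} + i \sqrt{38}\right) = \frac{272408}{57} + 2003 i \sqrt{38}$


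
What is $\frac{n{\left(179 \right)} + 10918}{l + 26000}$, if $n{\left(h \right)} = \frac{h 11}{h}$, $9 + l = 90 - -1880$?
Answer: $\frac{10929}{27961} \approx 0.39087$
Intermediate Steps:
$l = 1961$ ($l = -9 + \left(90 - -1880\right) = -9 + \left(90 + 1880\right) = -9 + 1970 = 1961$)
$n{\left(h \right)} = 11$ ($n{\left(h \right)} = \frac{11 h}{h} = 11$)
$\frac{n{\left(179 \right)} + 10918}{l + 26000} = \frac{11 + 10918}{1961 + 26000} = \frac{10929}{27961}$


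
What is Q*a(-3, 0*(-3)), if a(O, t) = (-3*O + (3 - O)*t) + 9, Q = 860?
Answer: 15480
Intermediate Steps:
a(O, t) = 9 - 3*O + t*(3 - O) (a(O, t) = (-3*O + t*(3 - O)) + 9 = 9 - 3*O + t*(3 - O))
Q*a(-3, 0*(-3)) = 860*(9 - 3*(-3) + 3*(0*(-3)) - 1*(-3)*0*(-3)) = 860*(9 + 9 + 3*0 - 1*(-3)*0) = 860*(9 + 9 + 0 + 0) = 860*18 = 15480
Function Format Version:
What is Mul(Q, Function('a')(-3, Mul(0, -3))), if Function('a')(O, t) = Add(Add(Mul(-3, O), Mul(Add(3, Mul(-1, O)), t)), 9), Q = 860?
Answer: 15480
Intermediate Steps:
Function('a')(O, t) = Add(9, Mul(-3, O), Mul(t, Add(3, Mul(-1, O)))) (Function('a')(O, t) = Add(Add(Mul(-3, O), Mul(t, Add(3, Mul(-1, O)))), 9) = Add(9, Mul(-3, O), Mul(t, Add(3, Mul(-1, O)))))
Mul(Q, Function('a')(-3, Mul(0, -3))) = Mul(860, Add(9, Mul(-3, -3), Mul(3, Mul(0, -3)), Mul(-1, -3, Mul(0, -3)))) = Mul(860, Add(9, 9, Mul(3, 0), Mul(-1, -3, 0))) = Mul(860, Add(9, 9, 0, 0)) = Mul(860, 18) = 15480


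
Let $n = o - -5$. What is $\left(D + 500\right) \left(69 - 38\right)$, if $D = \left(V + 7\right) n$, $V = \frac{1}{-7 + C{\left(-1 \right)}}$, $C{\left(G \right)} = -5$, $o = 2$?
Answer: $\frac{204011}{12} \approx 17001.0$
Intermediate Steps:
$n = 7$ ($n = 2 - -5 = 2 + 5 = 7$)
$V = - \frac{1}{12}$ ($V = \frac{1}{-7 - 5} = \frac{1}{-12} = - \frac{1}{12} \approx -0.083333$)
$D = \frac{581}{12}$ ($D = \left(- \frac{1}{12} + 7\right) 7 = \frac{83}{12} \cdot 7 = \frac{581}{12} \approx 48.417$)
$\left(D + 500\right) \left(69 - 38\right) = \left(\frac{581}{12} + 500\right) \left(69 - 38\right) = \frac{6581 \left(69 - 38\right)}{12} = \frac{6581}{12} \cdot 31 = \frac{204011}{12}$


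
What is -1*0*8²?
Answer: 0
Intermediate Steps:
-1*0*8² = 0*64 = 0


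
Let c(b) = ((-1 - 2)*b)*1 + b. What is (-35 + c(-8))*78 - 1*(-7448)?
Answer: 5966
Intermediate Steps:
c(b) = -2*b (c(b) = -3*b*1 + b = -3*b + b = -2*b)
(-35 + c(-8))*78 - 1*(-7448) = (-35 - 2*(-8))*78 - 1*(-7448) = (-35 + 16)*78 + 7448 = -19*78 + 7448 = -1482 + 7448 = 5966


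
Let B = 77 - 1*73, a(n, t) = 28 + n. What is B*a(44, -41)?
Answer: 288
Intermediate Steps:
B = 4 (B = 77 - 73 = 4)
B*a(44, -41) = 4*(28 + 44) = 4*72 = 288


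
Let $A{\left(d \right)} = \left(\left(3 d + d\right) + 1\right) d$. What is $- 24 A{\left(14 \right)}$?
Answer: $-19152$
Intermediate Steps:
$A{\left(d \right)} = d \left(1 + 4 d\right)$ ($A{\left(d \right)} = \left(4 d + 1\right) d = \left(1 + 4 d\right) d = d \left(1 + 4 d\right)$)
$- 24 A{\left(14 \right)} = - 24 \cdot 14 \left(1 + 4 \cdot 14\right) = - 24 \cdot 14 \left(1 + 56\right) = - 24 \cdot 14 \cdot 57 = \left(-24\right) 798 = -19152$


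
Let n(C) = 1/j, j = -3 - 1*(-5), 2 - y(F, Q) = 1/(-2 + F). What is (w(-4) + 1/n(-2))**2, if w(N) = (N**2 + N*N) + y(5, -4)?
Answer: 11449/9 ≈ 1272.1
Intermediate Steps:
y(F, Q) = 2 - 1/(-2 + F)
j = 2 (j = -3 + 5 = 2)
w(N) = 5/3 + 2*N**2 (w(N) = (N**2 + N*N) + (-5 + 2*5)/(-2 + 5) = (N**2 + N**2) + (-5 + 10)/3 = 2*N**2 + (1/3)*5 = 2*N**2 + 5/3 = 5/3 + 2*N**2)
n(C) = 1/2
(w(-4) + 1/n(-2))**2 = ((5/3 + 2*(-4)**2) + 1/(1/2))**2 = ((5/3 + 2*16) + 2)**2 = ((5/3 + 32) + 2)**2 = (101/3 + 2)**2 = (107/3)**2 = 11449/9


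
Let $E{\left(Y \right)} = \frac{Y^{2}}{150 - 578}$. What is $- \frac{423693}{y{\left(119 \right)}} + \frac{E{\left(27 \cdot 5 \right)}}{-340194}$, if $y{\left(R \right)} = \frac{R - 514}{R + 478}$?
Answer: $\frac{12276506104397649}{19171065880} \approx 6.4037 \cdot 10^{5}$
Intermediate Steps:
$E{\left(Y \right)} = - \frac{Y^{2}}{428}$ ($E{\left(Y \right)} = \frac{Y^{2}}{-428} = - \frac{Y^{2}}{428}$)
$y{\left(R \right)} = \frac{-514 + R}{478 + R}$
$- \frac{423693}{y{\left(119 \right)}} + \frac{E{\left(27 \cdot 5 \right)}}{-340194} = - \frac{423693}{\frac{1}{478 + 119} \left(-514 + 119\right)} + \frac{\left(- \frac{1}{428}\right) \left(27 \cdot 5\right)^{2}}{-340194} = - \frac{423693}{\frac{1}{597} \left(-395\right)} + - \frac{135^{2}}{428} \left(- \frac{1}{340194}\right) = - \frac{423693}{\frac{1}{597} \left(-395\right)} + \left(- \frac{1}{428}\right) 18225 \left(- \frac{1}{340194}\right) = - \frac{423693}{- \frac{395}{597}} - - \frac{6075}{48534344} = \left(-423693\right) \left(- \frac{597}{395}\right) + \frac{6075}{48534344} = \frac{252944721}{395} + \frac{6075}{48534344} = \frac{12276506104397649}{19171065880}$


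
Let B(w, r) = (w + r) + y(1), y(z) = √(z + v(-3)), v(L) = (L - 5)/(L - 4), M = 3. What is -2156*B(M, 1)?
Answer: -8624 - 308*√105 ≈ -11780.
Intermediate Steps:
v(L) = (-5 + L)/(-4 + L)
y(z) = √(8/7 + z) (y(z) = √(z + (-5 - 3)/(-4 - 3)) = √(z - 8/(-7)) = √(z - ⅐*(-8)) = √(z + 8/7) = √(8/7 + z))
B(w, r) = r + w + √105/7 (B(w, r) = (w + r) + √(56 + 49*1)/7 = (r + w) + √(56 + 49)/7 = (r + w) + √105/7 = r + w + √105/7)
-2156*B(M, 1) = -2156*(1 + 3 + √105/7) = -2156*(4 + √105/7) = -8624 - 308*√105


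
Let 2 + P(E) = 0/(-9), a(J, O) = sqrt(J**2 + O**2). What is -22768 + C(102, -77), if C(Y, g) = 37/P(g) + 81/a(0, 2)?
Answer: -22746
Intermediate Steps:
P(E) = -2 (P(E) = -2 + 0/(-9) = -2 + 0*(-1/9) = -2 + 0 = -2)
C(Y, g) = 22 (C(Y, g) = 37/(-2) + 81/(sqrt(0**2 + 2**2)) = 37*(-1/2) + 81/(sqrt(0 + 4)) = -37/2 + 81/(sqrt(4)) = -37/2 + 81/2 = 22)
-22768 + C(102, -77) = -22768 + 22 = -22746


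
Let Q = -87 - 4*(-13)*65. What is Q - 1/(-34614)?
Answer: 113983903/34614 ≈ 3293.0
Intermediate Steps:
Q = 3293 (Q = -87 + 52*65 = -87 + 3380 = 3293)
Q - 1/(-34614) = 3293 - 1/(-34614) = 3293 - 1*(-1/34614) = 3293 + 1/34614 = 113983903/34614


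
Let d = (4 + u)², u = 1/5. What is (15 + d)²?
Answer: 665856/625 ≈ 1065.4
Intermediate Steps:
u = ⅕ ≈ 0.20000
d = 441/25 (d = (4 + ⅕)² = (21/5)² = 441/25 ≈ 17.640)
(15 + d)² = (15 + 441/25)² = (816/25)² = 665856/625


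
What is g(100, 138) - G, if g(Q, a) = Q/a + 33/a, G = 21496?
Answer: -2966315/138 ≈ -21495.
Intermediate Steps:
g(Q, a) = 33/a + Q/a
g(100, 138) - G = (33 + 100)/138 - 1*21496 = (1/138)*133 - 21496 = 133/138 - 21496 = -2966315/138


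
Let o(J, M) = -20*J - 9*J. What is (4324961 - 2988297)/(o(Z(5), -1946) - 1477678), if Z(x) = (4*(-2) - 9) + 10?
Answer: -1336664/1477475 ≈ -0.90469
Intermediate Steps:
Z(x) = -7 (Z(x) = (-8 - 9) + 10 = -17 + 10 = -7)
o(J, M) = -29*J
(4324961 - 2988297)/(o(Z(5), -1946) - 1477678) = (4324961 - 2988297)/(-29*(-7) - 1477678) = 1336664/(203 - 1477678) = 1336664/(-1477475) = 1336664*(-1/1477475) = -1336664/1477475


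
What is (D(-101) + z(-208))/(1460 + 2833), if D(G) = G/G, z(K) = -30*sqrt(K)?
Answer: 1/4293 - 40*I*sqrt(13)/1431 ≈ 0.00023294 - 0.10078*I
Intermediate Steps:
D(G) = 1
(D(-101) + z(-208))/(1460 + 2833) = (1 - 120*I*sqrt(13))/(1460 + 2833) = (1 - 120*I*sqrt(13))/4293 = (1 - 120*I*sqrt(13))*(1/4293) = 1/4293 - 40*I*sqrt(13)/1431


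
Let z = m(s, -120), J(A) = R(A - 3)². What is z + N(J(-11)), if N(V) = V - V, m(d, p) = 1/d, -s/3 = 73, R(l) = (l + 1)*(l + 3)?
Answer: -1/219 ≈ -0.0045662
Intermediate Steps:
R(l) = (1 + l)*(3 + l)
s = -219 (s = -3*73 = -219)
J(A) = (-9 + (-3 + A)² + 4*A)² (J(A) = (3 + (A - 3)² + 4*(A - 3))² = (3 + (-3 + A)² + 4*(-3 + A))² = (3 + (-3 + A)² + (-12 + 4*A))² = (-9 + (-3 + A)² + 4*A)²)
z = -1/219 (z = 1/(-219) = -1/219 ≈ -0.0045662)
N(V) = 0
z + N(J(-11)) = -1/219 + 0 = -1/219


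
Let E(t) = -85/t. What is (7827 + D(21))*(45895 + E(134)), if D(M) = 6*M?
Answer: 48909717285/134 ≈ 3.6500e+8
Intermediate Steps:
(7827 + D(21))*(45895 + E(134)) = (7827 + 6*21)*(45895 - 85/134) = (7827 + 126)*(45895 - 85*1/134) = 7953*(45895 - 85/134) = 7953*(6149845/134) = 48909717285/134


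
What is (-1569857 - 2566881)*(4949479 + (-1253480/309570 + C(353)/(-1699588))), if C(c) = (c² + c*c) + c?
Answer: -538628911710058020048517/26307072858 ≈ -2.0475e+13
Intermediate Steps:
C(c) = c + 2*c² (C(c) = (c² + c²) + c = 2*c² + c = c + 2*c²)
(-1569857 - 2566881)*(4949479 + (-1253480/309570 + C(353)/(-1699588))) = (-1569857 - 2566881)*(4949479 + (-1253480/309570 + (353*(1 + 2*353))/(-1699588))) = -4136738*(4949479 + (-1253480*1/309570 + (353*(1 + 706))*(-1/1699588))) = -4136738*(4949479 + (-125348/30957 + (353*707)*(-1/1699588))) = -4136738*(4949479 + (-125348/30957 + 249571*(-1/1699588))) = -4136738*(4949479 + (-125348/30957 - 249571/1699588)) = -4136738*(4949479 - 220765926071/52614145716) = -4136738*260412388558355893/52614145716 = -538628911710058020048517/26307072858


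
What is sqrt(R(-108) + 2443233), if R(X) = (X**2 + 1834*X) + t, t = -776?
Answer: sqrt(2256049) ≈ 1502.0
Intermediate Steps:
R(X) = -776 + X**2 + 1834*X (R(X) = (X**2 + 1834*X) - 776 = -776 + X**2 + 1834*X)
sqrt(R(-108) + 2443233) = sqrt((-776 + (-108)**2 + 1834*(-108)) + 2443233) = sqrt((-776 + 11664 - 198072) + 2443233) = sqrt(-187184 + 2443233) = sqrt(2256049)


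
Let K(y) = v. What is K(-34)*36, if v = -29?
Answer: -1044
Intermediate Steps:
K(y) = -29
K(-34)*36 = -29*36 = -1044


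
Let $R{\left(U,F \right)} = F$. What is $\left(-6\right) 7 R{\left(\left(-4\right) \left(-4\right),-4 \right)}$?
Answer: $168$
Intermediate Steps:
$\left(-6\right) 7 R{\left(\left(-4\right) \left(-4\right),-4 \right)} = \left(-6\right) 7 \left(-4\right) = \left(-42\right) \left(-4\right) = 168$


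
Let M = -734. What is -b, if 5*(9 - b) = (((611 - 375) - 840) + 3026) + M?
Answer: 1643/5 ≈ 328.60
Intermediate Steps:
b = -1643/5 (b = 9 - ((((611 - 375) - 840) + 3026) - 734)/5 = 9 - (((236 - 840) + 3026) - 734)/5 = 9 - ((-604 + 3026) - 734)/5 = 9 - (2422 - 734)/5 = 9 - ⅕*1688 = 9 - 1688/5 = -1643/5 ≈ -328.60)
-b = -1*(-1643/5) = 1643/5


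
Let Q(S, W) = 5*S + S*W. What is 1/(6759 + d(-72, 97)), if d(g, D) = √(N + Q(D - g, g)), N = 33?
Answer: 6759/45695371 - I*√11290/45695371 ≈ 0.00014791 - 2.3253e-6*I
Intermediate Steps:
d(g, D) = √(33 + (5 + g)*(D - g)) (d(g, D) = √(33 + (D - g)*(5 + g)) = √(33 + (5 + g)*(D - g)))
1/(6759 + d(-72, 97)) = 1/(6759 + √(33 + (5 - 72)*(97 - 1*(-72)))) = 1/(6759 + √(33 - 67*(97 + 72))) = 1/(6759 + √(33 - 67*169)) = 1/(6759 + √(33 - 11323)) = 1/(6759 + √(-11290)) = 1/(6759 + I*√11290)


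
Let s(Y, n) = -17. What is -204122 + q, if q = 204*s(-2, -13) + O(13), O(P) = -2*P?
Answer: -207616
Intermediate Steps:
q = -3494 (q = 204*(-17) - 2*13 = -3468 - 26 = -3494)
-204122 + q = -204122 - 3494 = -207616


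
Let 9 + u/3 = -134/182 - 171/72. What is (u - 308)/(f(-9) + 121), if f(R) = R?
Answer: -250675/81536 ≈ -3.0744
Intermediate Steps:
u = -26451/728 (u = -27 + 3*(-134/182 - 171/72) = -27 + 3*(-134*1/182 - 171*1/72) = -27 + 3*(-67/91 - 19/8) = -27 + 3*(-2265/728) = -27 - 6795/728 = -26451/728 ≈ -36.334)
(u - 308)/(f(-9) + 121) = (-26451/728 - 308)/(-9 + 121) = -250675/728/112 = -250675/728*1/112 = -250675/81536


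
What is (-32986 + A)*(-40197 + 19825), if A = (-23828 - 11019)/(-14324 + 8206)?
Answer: 2055264881186/3059 ≈ 6.7188e+8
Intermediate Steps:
A = 34847/6118 (A = -34847/(-6118) = -34847*(-1/6118) = 34847/6118 ≈ 5.6958)
(-32986 + A)*(-40197 + 19825) = (-32986 + 34847/6118)*(-40197 + 19825) = -201773501/6118*(-20372) = 2055264881186/3059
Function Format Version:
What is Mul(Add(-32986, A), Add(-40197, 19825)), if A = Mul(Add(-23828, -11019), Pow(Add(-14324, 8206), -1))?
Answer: Rational(2055264881186, 3059) ≈ 6.7188e+8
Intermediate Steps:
A = Rational(34847, 6118) (A = Mul(-34847, Pow(-6118, -1)) = Mul(-34847, Rational(-1, 6118)) = Rational(34847, 6118) ≈ 5.6958)
Mul(Add(-32986, A), Add(-40197, 19825)) = Mul(Add(-32986, Rational(34847, 6118)), Add(-40197, 19825)) = Mul(Rational(-201773501, 6118), -20372) = Rational(2055264881186, 3059)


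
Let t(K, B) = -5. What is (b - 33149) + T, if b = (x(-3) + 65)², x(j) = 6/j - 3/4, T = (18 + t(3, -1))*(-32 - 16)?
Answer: -478367/16 ≈ -29898.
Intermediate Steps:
T = -624 (T = (18 - 5)*(-32 - 16) = 13*(-48) = -624)
x(j) = -¾ + 6/j (x(j) = 6/j - 3*¼ = 6/j - ¾ = -¾ + 6/j)
b = 62001/16 (b = ((-¾ + 6/(-3)) + 65)² = ((-¾ + 6*(-⅓)) + 65)² = ((-¾ - 2) + 65)² = (-11/4 + 65)² = (249/4)² = 62001/16 ≈ 3875.1)
(b - 33149) + T = (62001/16 - 33149) - 624 = -468383/16 - 624 = -478367/16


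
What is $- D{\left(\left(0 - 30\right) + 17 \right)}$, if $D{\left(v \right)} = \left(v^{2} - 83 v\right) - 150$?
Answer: $-1098$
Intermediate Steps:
$D{\left(v \right)} = -150 + v^{2} - 83 v$ ($D{\left(v \right)} = \left(v^{2} - 83 v\right) - 150 = -150 + v^{2} - 83 v$)
$- D{\left(\left(0 - 30\right) + 17 \right)} = - (-150 + \left(\left(0 - 30\right) + 17\right)^{2} - 83 \left(\left(0 - 30\right) + 17\right)) = - (-150 + \left(-30 + 17\right)^{2} - 83 \left(-30 + 17\right)) = - (-150 + \left(-13\right)^{2} - -1079) = - (-150 + 169 + 1079) = \left(-1\right) 1098 = -1098$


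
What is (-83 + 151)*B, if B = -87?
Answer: -5916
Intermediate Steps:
(-83 + 151)*B = (-83 + 151)*(-87) = 68*(-87) = -5916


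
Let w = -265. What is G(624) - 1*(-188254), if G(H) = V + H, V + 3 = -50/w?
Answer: 10010385/53 ≈ 1.8888e+5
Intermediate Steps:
V = -149/53 (V = -3 - 50/(-265) = -3 - 50*(-1/265) = -3 + 10/53 = -149/53 ≈ -2.8113)
G(H) = -149/53 + H
G(624) - 1*(-188254) = (-149/53 + 624) - 1*(-188254) = 32923/53 + 188254 = 10010385/53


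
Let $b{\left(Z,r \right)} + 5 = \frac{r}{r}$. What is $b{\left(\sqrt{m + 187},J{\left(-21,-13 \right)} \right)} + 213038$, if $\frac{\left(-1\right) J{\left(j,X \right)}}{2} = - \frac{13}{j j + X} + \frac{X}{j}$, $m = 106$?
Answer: $213034$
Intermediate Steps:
$J{\left(j,X \right)} = \frac{26}{X + j^{2}} - \frac{2 X}{j}$ ($J{\left(j,X \right)} = - 2 \left(- \frac{13}{j j + X} + \frac{X}{j}\right) = - 2 \left(- \frac{13}{j^{2} + X} + \frac{X}{j}\right) = - 2 \left(- \frac{13}{X + j^{2}} + \frac{X}{j}\right) = \frac{26}{X + j^{2}} - \frac{2 X}{j}$)
$b{\left(Z,r \right)} = -4$ ($b{\left(Z,r \right)} = -5 + \frac{r}{r} = -5 + 1 = -4$)
$b{\left(\sqrt{m + 187},J{\left(-21,-13 \right)} \right)} + 213038 = -4 + 213038 = 213034$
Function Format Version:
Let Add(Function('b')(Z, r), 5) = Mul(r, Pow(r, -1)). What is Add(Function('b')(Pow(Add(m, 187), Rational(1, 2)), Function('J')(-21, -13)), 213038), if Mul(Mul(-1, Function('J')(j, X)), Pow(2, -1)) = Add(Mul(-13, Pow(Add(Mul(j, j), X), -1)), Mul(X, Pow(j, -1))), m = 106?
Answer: 213034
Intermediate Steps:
Function('J')(j, X) = Add(Mul(26, Pow(Add(X, Pow(j, 2)), -1)), Mul(-2, X, Pow(j, -1))) (Function('J')(j, X) = Mul(-2, Add(Mul(-13, Pow(Add(Mul(j, j), X), -1)), Mul(X, Pow(j, -1)))) = Mul(-2, Add(Mul(-13, Pow(Add(Pow(j, 2), X), -1)), Mul(X, Pow(j, -1)))) = Mul(-2, Add(Mul(-13, Pow(Add(X, Pow(j, 2)), -1)), Mul(X, Pow(j, -1)))) = Add(Mul(26, Pow(Add(X, Pow(j, 2)), -1)), Mul(-2, X, Pow(j, -1))))
Function('b')(Z, r) = -4 (Function('b')(Z, r) = Add(-5, Mul(r, Pow(r, -1))) = Add(-5, 1) = -4)
Add(Function('b')(Pow(Add(m, 187), Rational(1, 2)), Function('J')(-21, -13)), 213038) = Add(-4, 213038) = 213034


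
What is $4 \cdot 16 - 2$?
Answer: $62$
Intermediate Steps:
$4 \cdot 16 - 2 = 64 - 2 = 62$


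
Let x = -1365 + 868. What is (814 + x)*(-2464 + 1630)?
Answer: -264378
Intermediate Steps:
x = -497
(814 + x)*(-2464 + 1630) = (814 - 497)*(-2464 + 1630) = 317*(-834) = -264378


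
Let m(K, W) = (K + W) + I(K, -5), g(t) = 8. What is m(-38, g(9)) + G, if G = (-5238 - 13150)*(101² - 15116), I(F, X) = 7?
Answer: 90376997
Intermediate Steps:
m(K, W) = 7 + K + W (m(K, W) = (K + W) + 7 = 7 + K + W)
G = 90377020 (G = -18388*(10201 - 15116) = -18388*(-4915) = 90377020)
m(-38, g(9)) + G = (7 - 38 + 8) + 90377020 = -23 + 90377020 = 90376997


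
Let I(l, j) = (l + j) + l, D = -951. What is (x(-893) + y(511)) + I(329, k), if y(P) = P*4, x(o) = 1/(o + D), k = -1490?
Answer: 2234927/1844 ≈ 1212.0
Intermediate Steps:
x(o) = 1/(-951 + o) (x(o) = 1/(o - 951) = 1/(-951 + o))
I(l, j) = j + 2*l (I(l, j) = (j + l) + l = j + 2*l)
y(P) = 4*P
(x(-893) + y(511)) + I(329, k) = (1/(-951 - 893) + 4*511) + (-1490 + 2*329) = (1/(-1844) + 2044) + (-1490 + 658) = (-1/1844 + 2044) - 832 = 3769135/1844 - 832 = 2234927/1844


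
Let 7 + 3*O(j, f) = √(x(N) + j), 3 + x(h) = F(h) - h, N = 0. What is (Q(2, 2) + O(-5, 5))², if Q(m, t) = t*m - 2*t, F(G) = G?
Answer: 41/9 - 28*I*√2/9 ≈ 4.5556 - 4.3998*I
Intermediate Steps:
x(h) = -3 (x(h) = -3 + (h - h) = -3 + 0 = -3)
O(j, f) = -7/3 + √(-3 + j)/3
Q(m, t) = -2*t + m*t (Q(m, t) = m*t - 2*t = -2*t + m*t)
(Q(2, 2) + O(-5, 5))² = (2*(-2 + 2) + (-7/3 + √(-3 - 5)/3))² = (2*0 + (-7/3 + √(-8)/3))² = (0 + (-7/3 + (2*I*√2)/3))² = (0 + (-7/3 + 2*I*√2/3))² = (-7/3 + 2*I*√2/3)²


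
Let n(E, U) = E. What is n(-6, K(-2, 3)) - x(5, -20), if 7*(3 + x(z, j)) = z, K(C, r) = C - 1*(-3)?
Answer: -26/7 ≈ -3.7143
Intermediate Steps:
K(C, r) = 3 + C (K(C, r) = C + 3 = 3 + C)
x(z, j) = -3 + z/7
n(-6, K(-2, 3)) - x(5, -20) = -6 - (-3 + (⅐)*5) = -6 - (-3 + 5/7) = -6 - 1*(-16/7) = -6 + 16/7 = -26/7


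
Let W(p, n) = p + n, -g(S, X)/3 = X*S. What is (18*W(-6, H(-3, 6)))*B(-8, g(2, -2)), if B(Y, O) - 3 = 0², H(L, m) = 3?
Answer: -162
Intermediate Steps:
g(S, X) = -3*S*X (g(S, X) = -3*X*S = -3*S*X)
W(p, n) = n + p
B(Y, O) = 3 (B(Y, O) = 3 + 0² = 3 + 0 = 3)
(18*W(-6, H(-3, 6)))*B(-8, g(2, -2)) = (18*(3 - 6))*3 = (18*(-3))*3 = -54*3 = -162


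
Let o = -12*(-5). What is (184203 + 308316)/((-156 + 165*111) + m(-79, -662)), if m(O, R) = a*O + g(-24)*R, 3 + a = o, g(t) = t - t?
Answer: 164173/4552 ≈ 36.066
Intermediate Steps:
o = 60
g(t) = 0
a = 57 (a = -3 + 60 = 57)
m(O, R) = 57*O (m(O, R) = 57*O + 0*R = 57*O + 0 = 57*O)
(184203 + 308316)/((-156 + 165*111) + m(-79, -662)) = (184203 + 308316)/((-156 + 165*111) + 57*(-79)) = 492519/((-156 + 18315) - 4503) = 492519/(18159 - 4503) = 492519/13656 = 492519*(1/13656) = 164173/4552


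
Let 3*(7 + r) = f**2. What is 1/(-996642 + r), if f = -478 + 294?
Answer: -3/2956091 ≈ -1.0149e-6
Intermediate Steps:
f = -184
r = 33835/3 (r = -7 + (1/3)*(-184)**2 = -7 + (1/3)*33856 = -7 + 33856/3 = 33835/3 ≈ 11278.)
1/(-996642 + r) = 1/(-996642 + 33835/3) = 1/(-2956091/3) = -3/2956091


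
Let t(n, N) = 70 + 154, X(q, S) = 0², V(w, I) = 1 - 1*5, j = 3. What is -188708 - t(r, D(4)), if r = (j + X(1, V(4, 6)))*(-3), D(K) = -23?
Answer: -188932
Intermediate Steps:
V(w, I) = -4 (V(w, I) = 1 - 5 = -4)
X(q, S) = 0
r = -9 (r = (3 + 0)*(-3) = 3*(-3) = -9)
t(n, N) = 224
-188708 - t(r, D(4)) = -188708 - 1*224 = -188708 - 224 = -188932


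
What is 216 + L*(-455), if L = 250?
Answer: -113534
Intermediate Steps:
216 + L*(-455) = 216 + 250*(-455) = 216 - 113750 = -113534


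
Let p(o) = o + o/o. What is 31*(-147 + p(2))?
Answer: -4464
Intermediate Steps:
p(o) = 1 + o (p(o) = o + 1 = 1 + o)
31*(-147 + p(2)) = 31*(-147 + (1 + 2)) = 31*(-147 + 3) = 31*(-144) = -4464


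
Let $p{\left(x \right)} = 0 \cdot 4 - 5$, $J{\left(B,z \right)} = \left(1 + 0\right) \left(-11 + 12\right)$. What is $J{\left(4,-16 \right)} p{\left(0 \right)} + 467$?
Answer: $462$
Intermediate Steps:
$J{\left(B,z \right)} = 1$ ($J{\left(B,z \right)} = 1 \cdot 1 = 1$)
$p{\left(x \right)} = -5$ ($p{\left(x \right)} = 0 - 5 = -5$)
$J{\left(4,-16 \right)} p{\left(0 \right)} + 467 = 1 \left(-5\right) + 467 = -5 + 467 = 462$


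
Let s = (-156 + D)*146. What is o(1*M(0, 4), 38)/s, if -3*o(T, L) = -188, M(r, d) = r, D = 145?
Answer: -94/2409 ≈ -0.039020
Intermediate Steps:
s = -1606 (s = (-156 + 145)*146 = -11*146 = -1606)
o(T, L) = 188/3 (o(T, L) = -1/3*(-188) = 188/3)
o(1*M(0, 4), 38)/s = (188/3)/(-1606) = (188/3)*(-1/1606) = -94/2409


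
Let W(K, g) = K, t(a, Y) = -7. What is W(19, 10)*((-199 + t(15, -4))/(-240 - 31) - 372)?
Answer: -1911514/271 ≈ -7053.6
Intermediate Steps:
W(19, 10)*((-199 + t(15, -4))/(-240 - 31) - 372) = 19*((-199 - 7)/(-240 - 31) - 372) = 19*(-206/(-271) - 372) = 19*(-206*(-1/271) - 372) = 19*(206/271 - 372) = 19*(-100606/271) = -1911514/271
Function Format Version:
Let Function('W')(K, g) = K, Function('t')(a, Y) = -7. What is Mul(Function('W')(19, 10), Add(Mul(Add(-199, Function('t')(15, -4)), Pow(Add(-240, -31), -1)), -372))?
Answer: Rational(-1911514, 271) ≈ -7053.6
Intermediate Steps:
Mul(Function('W')(19, 10), Add(Mul(Add(-199, Function('t')(15, -4)), Pow(Add(-240, -31), -1)), -372)) = Mul(19, Add(Mul(Add(-199, -7), Pow(Add(-240, -31), -1)), -372)) = Mul(19, Add(Mul(-206, Pow(-271, -1)), -372)) = Mul(19, Add(Mul(-206, Rational(-1, 271)), -372)) = Mul(19, Add(Rational(206, 271), -372)) = Mul(19, Rational(-100606, 271)) = Rational(-1911514, 271)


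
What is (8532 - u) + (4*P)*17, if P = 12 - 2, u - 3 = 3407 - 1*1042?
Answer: 6844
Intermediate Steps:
u = 2368 (u = 3 + (3407 - 1*1042) = 3 + (3407 - 1042) = 3 + 2365 = 2368)
P = 10
(8532 - u) + (4*P)*17 = (8532 - 1*2368) + (4*10)*17 = (8532 - 2368) + 40*17 = 6164 + 680 = 6844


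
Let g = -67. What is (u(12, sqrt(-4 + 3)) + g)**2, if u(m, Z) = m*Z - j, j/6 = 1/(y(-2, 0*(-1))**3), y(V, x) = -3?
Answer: 349537/81 - 4808*I/3 ≈ 4315.3 - 1602.7*I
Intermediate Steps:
j = -2/9 (j = 6/((-3)**3) = 6/(-27) = 6*(-1/27) = -2/9 ≈ -0.22222)
u(m, Z) = 2/9 + Z*m (u(m, Z) = m*Z - 1*(-2/9) = Z*m + 2/9 = 2/9 + Z*m)
(u(12, sqrt(-4 + 3)) + g)**2 = ((2/9 + sqrt(-4 + 3)*12) - 67)**2 = ((2/9 + sqrt(-1)*12) - 67)**2 = ((2/9 + I*12) - 67)**2 = ((2/9 + 12*I) - 67)**2 = (-601/9 + 12*I)**2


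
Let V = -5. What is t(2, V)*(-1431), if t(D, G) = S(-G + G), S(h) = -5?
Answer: 7155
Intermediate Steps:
t(D, G) = -5
t(2, V)*(-1431) = -5*(-1431) = 7155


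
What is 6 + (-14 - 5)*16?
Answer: -298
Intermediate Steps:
6 + (-14 - 5)*16 = 6 - 19*16 = 6 - 304 = -298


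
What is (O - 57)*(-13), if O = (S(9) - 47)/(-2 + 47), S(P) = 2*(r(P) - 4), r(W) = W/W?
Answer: 34034/45 ≈ 756.31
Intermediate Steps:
r(W) = 1
S(P) = -6 (S(P) = 2*(1 - 4) = 2*(-3) = -6)
O = -53/45 (O = (-6 - 47)/(-2 + 47) = -53/45 ≈ -1.1778)
(O - 57)*(-13) = (-53/45 - 57)*(-13) = -2618/45*(-13) = 34034/45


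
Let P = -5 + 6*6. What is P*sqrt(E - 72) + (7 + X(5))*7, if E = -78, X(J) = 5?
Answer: 84 + 155*I*sqrt(6) ≈ 84.0 + 379.67*I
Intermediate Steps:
P = 31 (P = -5 + 36 = 31)
P*sqrt(E - 72) + (7 + X(5))*7 = 31*sqrt(-78 - 72) + (7 + 5)*7 = 31*sqrt(-150) + 12*7 = 31*(5*I*sqrt(6)) + 84 = 155*I*sqrt(6) + 84 = 84 + 155*I*sqrt(6)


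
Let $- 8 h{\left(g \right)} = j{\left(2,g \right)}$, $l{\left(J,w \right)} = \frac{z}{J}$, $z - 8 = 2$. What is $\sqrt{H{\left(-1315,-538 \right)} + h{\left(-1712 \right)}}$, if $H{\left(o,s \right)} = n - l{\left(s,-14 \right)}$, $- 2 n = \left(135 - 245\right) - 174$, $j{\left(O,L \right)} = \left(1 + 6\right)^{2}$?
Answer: $\frac{\sqrt{157334334}}{1076} \approx 11.657$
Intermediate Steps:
$z = 10$ ($z = 8 + 2 = 10$)
$l{\left(J,w \right)} = \frac{10}{J}$
$j{\left(O,L \right)} = 49$ ($j{\left(O,L \right)} = 7^{2} = 49$)
$n = 142$ ($n = - \frac{\left(135 - 245\right) - 174}{2} = - \frac{-110 - 174}{2} = \left(- \frac{1}{2}\right) \left(-284\right) = 142$)
$H{\left(o,s \right)} = 142 - \frac{10}{s}$
$h{\left(g \right)} = - \frac{49}{8}$ ($h{\left(g \right)} = \left(- \frac{1}{8}\right) 49 = - \frac{49}{8}$)
$\sqrt{H{\left(-1315,-538 \right)} + h{\left(-1712 \right)}} = \sqrt{\left(142 - \frac{10}{-538}\right) - \frac{49}{8}} = \sqrt{\left(142 - - \frac{5}{269}\right) - \frac{49}{8}} = \sqrt{\left(142 + \frac{5}{269}\right) - \frac{49}{8}} = \sqrt{\frac{38203}{269} - \frac{49}{8}} = \sqrt{\frac{292443}{2152}} = \frac{\sqrt{157334334}}{1076}$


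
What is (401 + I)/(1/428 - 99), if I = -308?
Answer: -39804/42371 ≈ -0.93942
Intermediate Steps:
(401 + I)/(1/428 - 99) = (401 - 308)/(1/428 - 99) = 93/(1/428 - 99) = 93/(-42371/428) = 93*(-428/42371) = -39804/42371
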